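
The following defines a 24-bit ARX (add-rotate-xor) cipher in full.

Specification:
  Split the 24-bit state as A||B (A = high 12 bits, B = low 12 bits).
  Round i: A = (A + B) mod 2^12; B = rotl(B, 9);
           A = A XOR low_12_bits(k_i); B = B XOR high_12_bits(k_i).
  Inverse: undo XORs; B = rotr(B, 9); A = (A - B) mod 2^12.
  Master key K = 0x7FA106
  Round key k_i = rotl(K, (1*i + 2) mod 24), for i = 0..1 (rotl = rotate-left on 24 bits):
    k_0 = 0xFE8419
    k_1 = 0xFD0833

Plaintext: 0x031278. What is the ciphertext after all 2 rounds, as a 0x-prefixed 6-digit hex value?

0xE64024

s_0 = plaintext = 0x031278
s_1 = Round(s_0, k_0) = 0x6B0FA7
s_2 = Round(s_1, k_1) = 0xE64024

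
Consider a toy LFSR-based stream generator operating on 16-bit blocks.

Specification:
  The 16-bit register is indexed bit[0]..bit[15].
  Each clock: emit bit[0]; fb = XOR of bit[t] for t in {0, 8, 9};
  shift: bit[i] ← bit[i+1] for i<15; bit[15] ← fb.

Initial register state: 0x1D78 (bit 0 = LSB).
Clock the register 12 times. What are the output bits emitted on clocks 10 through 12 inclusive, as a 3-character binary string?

011

reg_0 = 0x1D78
clock 1: out=0, reg = 0x8EBC
clock 2: out=0, reg = 0xC75E
clock 3: out=0, reg = 0x63AF
clock 4: out=1, reg = 0xB1D7
clock 5: out=1, reg = 0x58EB
clock 6: out=1, reg = 0xAC75
clock 7: out=1, reg = 0xD63A
clock 8: out=0, reg = 0xEB1D
clock 9: out=1, reg = 0xF58E
clock 10: out=0, reg = 0xFAC7
clock 11: out=1, reg = 0x7D63
clock 12: out=1, reg = 0x3EB1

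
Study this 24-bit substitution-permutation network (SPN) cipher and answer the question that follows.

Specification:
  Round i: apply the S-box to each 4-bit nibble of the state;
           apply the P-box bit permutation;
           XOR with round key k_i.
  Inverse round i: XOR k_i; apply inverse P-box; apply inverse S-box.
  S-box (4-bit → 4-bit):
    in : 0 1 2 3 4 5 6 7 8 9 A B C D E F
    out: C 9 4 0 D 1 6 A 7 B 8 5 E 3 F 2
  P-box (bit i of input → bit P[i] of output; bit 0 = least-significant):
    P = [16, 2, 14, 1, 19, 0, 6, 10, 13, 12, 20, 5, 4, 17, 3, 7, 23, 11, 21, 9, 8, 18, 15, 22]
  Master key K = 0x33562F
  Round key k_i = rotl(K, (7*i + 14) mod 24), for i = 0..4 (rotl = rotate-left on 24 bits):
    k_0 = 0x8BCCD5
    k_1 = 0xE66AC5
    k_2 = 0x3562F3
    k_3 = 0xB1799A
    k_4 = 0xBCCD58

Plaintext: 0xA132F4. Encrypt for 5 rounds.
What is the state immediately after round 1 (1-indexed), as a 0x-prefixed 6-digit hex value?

0x5A8ED6

s_0 = plaintext = 0xA132F4
s_1 = Round(s_0, k_0) = 0x5A8ED6
s_2 = Round(s_1, k_1) = 0xFC19F8
s_3 = Round(s_2, k_2) = 0x101846
s_4 = Round(s_3, k_3) = 0xC90E4E
s_5 = Round(s_4, k_4) = 0x6133B6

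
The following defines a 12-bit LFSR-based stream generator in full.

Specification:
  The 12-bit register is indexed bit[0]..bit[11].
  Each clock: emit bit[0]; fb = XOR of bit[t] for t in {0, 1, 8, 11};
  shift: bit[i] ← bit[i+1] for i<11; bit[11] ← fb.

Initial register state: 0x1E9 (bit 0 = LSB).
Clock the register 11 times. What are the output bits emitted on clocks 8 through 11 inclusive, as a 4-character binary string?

1100

reg_0 = 0x1E9
clock 1: out=1, reg = 0x0F4
clock 2: out=0, reg = 0x07A
clock 3: out=0, reg = 0x83D
clock 4: out=1, reg = 0x41E
clock 5: out=0, reg = 0xA0F
clock 6: out=1, reg = 0xD07
clock 7: out=1, reg = 0x683
clock 8: out=1, reg = 0x341
clock 9: out=1, reg = 0x1A0
clock 10: out=0, reg = 0x8D0
clock 11: out=0, reg = 0xC68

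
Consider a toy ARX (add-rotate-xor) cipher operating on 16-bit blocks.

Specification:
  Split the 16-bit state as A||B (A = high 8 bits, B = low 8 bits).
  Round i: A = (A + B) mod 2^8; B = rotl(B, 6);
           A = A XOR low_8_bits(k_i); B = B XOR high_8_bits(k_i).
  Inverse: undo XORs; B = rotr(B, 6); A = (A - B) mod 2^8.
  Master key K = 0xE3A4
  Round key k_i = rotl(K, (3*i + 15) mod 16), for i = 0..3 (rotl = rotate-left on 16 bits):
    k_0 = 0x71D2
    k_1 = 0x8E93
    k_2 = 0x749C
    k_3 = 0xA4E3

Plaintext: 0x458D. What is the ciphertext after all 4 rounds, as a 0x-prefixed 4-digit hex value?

s_0 = plaintext = 0x458D
s_1 = Round(s_0, k_0) = 0x0012
s_2 = Round(s_1, k_1) = 0x810A
s_3 = Round(s_2, k_2) = 0x17F6
s_4 = Round(s_3, k_3) = 0xEE19

0xEE19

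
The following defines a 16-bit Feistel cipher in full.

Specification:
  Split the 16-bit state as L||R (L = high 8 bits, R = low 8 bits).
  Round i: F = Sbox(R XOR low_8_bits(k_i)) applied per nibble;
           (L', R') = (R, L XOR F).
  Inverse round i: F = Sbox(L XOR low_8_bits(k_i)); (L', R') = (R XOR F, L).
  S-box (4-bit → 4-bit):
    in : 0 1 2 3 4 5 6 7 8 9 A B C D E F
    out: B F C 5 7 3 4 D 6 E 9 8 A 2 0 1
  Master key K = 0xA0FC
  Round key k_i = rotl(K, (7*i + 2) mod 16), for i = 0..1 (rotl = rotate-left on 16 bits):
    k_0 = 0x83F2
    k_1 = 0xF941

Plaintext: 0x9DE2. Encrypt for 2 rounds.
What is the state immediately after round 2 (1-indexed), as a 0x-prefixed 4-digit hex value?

0x662F

s_0 = plaintext = 0x9DE2
s_1 = Round(s_0, k_0) = 0xE266
s_2 = Round(s_1, k_1) = 0x662F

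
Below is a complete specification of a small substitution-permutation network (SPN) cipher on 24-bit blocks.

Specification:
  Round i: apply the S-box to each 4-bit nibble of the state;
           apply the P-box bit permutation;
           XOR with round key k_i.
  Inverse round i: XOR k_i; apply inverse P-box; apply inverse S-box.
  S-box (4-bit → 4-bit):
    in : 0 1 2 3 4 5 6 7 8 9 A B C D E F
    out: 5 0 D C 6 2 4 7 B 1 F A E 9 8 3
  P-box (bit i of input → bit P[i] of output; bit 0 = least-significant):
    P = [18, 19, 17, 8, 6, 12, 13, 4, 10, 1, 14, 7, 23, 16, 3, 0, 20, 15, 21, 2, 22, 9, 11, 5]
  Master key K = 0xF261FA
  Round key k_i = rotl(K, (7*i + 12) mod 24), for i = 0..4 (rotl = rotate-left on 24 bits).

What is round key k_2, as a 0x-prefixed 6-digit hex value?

K = 0xF261FA
k_0 = rotl(K, (7*0+12) mod 24) = rotl(K, 12) = 0x1FAF26
k_1 = rotl(K, (7*1+12) mod 24) = rotl(K, 19) = 0xD7930F
k_2 = rotl(K, (7*2+12) mod 24) = rotl(K, 2) = 0xC987EB

0xC987EB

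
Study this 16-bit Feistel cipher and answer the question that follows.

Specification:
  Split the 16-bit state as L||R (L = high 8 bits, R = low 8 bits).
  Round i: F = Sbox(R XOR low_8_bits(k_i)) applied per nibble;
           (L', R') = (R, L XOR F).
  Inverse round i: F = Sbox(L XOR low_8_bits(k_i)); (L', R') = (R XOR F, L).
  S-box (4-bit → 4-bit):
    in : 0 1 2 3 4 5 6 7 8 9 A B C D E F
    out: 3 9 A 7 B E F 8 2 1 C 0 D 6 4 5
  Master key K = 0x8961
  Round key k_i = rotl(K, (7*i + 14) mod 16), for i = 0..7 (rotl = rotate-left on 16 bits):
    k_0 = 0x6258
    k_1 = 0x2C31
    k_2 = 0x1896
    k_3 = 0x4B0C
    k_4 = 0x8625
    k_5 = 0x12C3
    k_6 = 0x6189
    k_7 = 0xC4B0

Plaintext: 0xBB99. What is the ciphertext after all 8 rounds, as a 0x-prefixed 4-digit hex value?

s_0 = plaintext = 0xBB99
s_1 = Round(s_0, k_0) = 0x9962
s_2 = Round(s_1, k_1) = 0x627E
s_3 = Round(s_2, k_2) = 0x7E20
s_4 = Round(s_3, k_3) = 0x20D3
s_5 = Round(s_4, k_4) = 0xD37F
s_6 = Round(s_5, k_5) = 0x7FDE
s_7 = Round(s_6, k_6) = 0xDE97
s_8 = Round(s_7, k_7) = 0x9776

0x9776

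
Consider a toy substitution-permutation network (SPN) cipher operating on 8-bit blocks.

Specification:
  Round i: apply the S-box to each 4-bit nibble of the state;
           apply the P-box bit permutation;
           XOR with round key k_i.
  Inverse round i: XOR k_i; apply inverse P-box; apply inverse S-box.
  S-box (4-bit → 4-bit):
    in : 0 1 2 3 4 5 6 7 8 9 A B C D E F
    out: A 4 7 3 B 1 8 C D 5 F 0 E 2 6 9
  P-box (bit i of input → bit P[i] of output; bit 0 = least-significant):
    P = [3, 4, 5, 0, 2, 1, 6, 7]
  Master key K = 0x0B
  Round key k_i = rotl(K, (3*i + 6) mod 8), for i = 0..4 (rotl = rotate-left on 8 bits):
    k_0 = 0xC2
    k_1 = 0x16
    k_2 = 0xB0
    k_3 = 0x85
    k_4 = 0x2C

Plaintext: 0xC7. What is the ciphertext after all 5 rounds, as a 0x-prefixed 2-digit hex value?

s_0 = plaintext = 0xC7
s_1 = Round(s_0, k_0) = 0x21
s_2 = Round(s_1, k_1) = 0x70
s_3 = Round(s_2, k_2) = 0x61
s_4 = Round(s_3, k_3) = 0x25
s_5 = Round(s_4, k_4) = 0x62

0x62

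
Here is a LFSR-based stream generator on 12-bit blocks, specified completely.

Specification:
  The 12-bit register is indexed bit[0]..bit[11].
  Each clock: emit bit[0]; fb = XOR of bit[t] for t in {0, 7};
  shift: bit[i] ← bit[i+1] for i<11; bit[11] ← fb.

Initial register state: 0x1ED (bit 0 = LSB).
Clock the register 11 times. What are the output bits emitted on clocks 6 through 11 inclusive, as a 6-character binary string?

111100

reg_0 = 0x1ED
clock 1: out=1, reg = 0x0F6
clock 2: out=0, reg = 0x87B
clock 3: out=1, reg = 0xC3D
clock 4: out=1, reg = 0xE1E
clock 5: out=0, reg = 0x70F
clock 6: out=1, reg = 0xB87
clock 7: out=1, reg = 0x5C3
clock 8: out=1, reg = 0x2E1
clock 9: out=1, reg = 0x170
clock 10: out=0, reg = 0x0B8
clock 11: out=0, reg = 0x85C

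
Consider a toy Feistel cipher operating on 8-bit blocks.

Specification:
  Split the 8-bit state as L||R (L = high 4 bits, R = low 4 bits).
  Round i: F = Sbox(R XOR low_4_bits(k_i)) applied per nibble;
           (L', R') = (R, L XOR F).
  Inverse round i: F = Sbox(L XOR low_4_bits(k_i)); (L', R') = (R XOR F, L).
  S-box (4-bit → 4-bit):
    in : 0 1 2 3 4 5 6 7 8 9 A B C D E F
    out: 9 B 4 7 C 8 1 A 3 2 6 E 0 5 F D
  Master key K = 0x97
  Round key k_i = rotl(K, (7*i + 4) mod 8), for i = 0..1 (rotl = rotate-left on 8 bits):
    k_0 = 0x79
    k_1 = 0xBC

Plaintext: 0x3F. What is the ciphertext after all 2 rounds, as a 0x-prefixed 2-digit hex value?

s_0 = plaintext = 0x3F
s_1 = Round(s_0, k_0) = 0xF2
s_2 = Round(s_1, k_1) = 0x20

0x20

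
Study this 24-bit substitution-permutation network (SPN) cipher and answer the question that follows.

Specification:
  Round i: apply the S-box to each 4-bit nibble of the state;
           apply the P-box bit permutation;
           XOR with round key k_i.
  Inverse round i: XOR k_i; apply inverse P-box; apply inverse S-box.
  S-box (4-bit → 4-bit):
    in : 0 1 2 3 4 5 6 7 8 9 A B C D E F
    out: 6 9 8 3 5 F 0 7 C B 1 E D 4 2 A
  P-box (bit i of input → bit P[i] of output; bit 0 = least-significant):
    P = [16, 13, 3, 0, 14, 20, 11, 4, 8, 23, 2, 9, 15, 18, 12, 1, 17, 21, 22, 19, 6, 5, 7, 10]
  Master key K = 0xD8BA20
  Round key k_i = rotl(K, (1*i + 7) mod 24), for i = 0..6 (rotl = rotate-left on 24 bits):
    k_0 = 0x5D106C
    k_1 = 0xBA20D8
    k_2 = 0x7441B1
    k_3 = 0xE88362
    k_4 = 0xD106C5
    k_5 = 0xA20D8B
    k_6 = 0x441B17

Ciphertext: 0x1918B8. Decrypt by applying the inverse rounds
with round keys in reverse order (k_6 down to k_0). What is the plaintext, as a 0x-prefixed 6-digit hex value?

s_0 = ciphertext = 0x1918B8
s_1 = InvRound(s_0, k_6) = 0x08FCEC
s_2 = InvRound(s_1, k_5) = 0x39C7AF
s_3 = InvRound(s_2, k_4) = 0x3B13AD
s_4 = InvRound(s_3, k_3) = 0x44C0EC
s_5 = InvRound(s_4, k_2) = 0xAEA4F8
s_6 = InvRound(s_5, k_1) = 0xF636E6
s_7 = InvRound(s_6, k_0) = 0x892F67

0x892F67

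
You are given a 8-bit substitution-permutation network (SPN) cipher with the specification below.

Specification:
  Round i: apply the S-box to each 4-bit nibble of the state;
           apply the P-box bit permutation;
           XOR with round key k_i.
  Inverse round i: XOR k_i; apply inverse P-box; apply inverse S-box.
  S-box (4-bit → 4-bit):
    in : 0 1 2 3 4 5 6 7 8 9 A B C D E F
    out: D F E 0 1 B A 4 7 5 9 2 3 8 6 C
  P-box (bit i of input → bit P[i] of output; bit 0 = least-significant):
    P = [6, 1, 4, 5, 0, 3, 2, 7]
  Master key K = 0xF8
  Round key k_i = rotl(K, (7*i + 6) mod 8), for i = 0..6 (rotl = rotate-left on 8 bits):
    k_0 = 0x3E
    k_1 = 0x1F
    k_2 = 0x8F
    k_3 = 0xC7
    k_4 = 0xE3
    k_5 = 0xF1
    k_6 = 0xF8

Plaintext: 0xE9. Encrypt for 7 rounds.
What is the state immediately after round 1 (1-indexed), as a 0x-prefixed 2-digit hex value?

0x62

s_0 = plaintext = 0xE9
s_1 = Round(s_0, k_0) = 0x62
s_2 = Round(s_1, k_1) = 0xA5
s_3 = Round(s_2, k_2) = 0x6C
s_4 = Round(s_3, k_3) = 0x0D
s_5 = Round(s_4, k_4) = 0x46
s_6 = Round(s_5, k_5) = 0xD2
s_7 = Round(s_6, k_6) = 0x4A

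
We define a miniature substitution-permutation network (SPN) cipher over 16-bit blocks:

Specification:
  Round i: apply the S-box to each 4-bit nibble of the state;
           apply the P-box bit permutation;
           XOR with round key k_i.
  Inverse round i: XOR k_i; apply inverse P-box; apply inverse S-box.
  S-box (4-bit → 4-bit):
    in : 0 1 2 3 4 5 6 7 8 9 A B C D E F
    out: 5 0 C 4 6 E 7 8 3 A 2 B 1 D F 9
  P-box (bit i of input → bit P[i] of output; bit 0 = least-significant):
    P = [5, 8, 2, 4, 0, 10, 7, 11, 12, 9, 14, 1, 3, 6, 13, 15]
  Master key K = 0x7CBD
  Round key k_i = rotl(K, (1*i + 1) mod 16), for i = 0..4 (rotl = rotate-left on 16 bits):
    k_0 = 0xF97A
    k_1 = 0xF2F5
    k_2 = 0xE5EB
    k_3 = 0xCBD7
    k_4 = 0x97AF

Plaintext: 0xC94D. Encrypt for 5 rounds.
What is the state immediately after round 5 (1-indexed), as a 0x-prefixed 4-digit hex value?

0x2294

s_0 = plaintext = 0xC94D
s_1 = Round(s_0, k_0) = 0xFFC4
s_2 = Round(s_1, k_1) = 0x63FA
s_3 = Round(s_2, k_2) = 0x8CA2
s_4 = Round(s_3, k_3) = 0xDF8B
s_5 = Round(s_4, k_4) = 0x2294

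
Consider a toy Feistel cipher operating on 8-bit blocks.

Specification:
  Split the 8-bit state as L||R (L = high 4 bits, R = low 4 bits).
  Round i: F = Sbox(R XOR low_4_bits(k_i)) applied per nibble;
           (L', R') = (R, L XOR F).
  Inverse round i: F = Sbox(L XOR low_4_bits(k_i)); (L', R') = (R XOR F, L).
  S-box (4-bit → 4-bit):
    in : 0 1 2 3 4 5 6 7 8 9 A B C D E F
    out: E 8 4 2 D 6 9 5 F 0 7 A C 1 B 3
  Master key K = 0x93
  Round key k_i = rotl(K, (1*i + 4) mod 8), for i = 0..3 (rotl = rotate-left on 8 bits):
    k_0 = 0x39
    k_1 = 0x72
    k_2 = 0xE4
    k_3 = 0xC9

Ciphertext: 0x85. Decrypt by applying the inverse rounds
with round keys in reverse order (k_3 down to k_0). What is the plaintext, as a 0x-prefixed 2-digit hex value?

s_0 = ciphertext = 0x85
s_1 = InvRound(s_0, k_3) = 0xD8
s_2 = InvRound(s_1, k_2) = 0x8D
s_3 = InvRound(s_2, k_1) = 0xA8
s_4 = InvRound(s_3, k_0) = 0xAA

0xAA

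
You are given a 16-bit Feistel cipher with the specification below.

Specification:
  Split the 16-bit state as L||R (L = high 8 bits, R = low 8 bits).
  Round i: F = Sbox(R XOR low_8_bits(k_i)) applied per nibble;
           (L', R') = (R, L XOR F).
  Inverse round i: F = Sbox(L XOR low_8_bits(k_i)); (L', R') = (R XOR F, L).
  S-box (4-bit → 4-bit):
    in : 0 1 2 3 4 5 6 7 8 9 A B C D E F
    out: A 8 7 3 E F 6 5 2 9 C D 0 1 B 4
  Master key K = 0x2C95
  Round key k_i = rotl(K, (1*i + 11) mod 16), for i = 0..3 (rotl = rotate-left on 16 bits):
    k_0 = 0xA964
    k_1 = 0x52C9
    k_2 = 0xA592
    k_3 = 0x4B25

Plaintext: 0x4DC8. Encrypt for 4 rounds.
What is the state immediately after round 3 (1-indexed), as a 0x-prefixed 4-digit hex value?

0x2653

s_0 = plaintext = 0x4DC8
s_1 = Round(s_0, k_0) = 0xC88D
s_2 = Round(s_1, k_1) = 0x8D26
s_3 = Round(s_2, k_2) = 0x2653
s_4 = Round(s_3, k_3) = 0x5370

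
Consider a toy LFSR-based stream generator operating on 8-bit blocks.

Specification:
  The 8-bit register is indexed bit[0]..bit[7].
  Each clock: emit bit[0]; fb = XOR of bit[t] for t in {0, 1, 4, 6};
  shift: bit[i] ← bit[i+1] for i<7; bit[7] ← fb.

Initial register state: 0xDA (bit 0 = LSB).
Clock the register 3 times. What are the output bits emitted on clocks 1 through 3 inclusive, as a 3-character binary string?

010

reg_0 = 0xDA
clock 1: out=0, reg = 0xED
clock 2: out=1, reg = 0x76
clock 3: out=0, reg = 0xBB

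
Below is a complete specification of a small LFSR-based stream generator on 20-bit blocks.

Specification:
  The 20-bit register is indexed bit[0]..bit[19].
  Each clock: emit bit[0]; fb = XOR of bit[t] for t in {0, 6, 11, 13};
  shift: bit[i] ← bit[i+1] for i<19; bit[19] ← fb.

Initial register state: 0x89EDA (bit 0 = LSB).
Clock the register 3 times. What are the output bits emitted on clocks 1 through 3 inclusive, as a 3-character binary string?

reg_0 = 0x89EDA
clock 1: out=0, reg = 0x44F6D
clock 2: out=1, reg = 0xA27B6
clock 3: out=0, reg = 0xD13DB

010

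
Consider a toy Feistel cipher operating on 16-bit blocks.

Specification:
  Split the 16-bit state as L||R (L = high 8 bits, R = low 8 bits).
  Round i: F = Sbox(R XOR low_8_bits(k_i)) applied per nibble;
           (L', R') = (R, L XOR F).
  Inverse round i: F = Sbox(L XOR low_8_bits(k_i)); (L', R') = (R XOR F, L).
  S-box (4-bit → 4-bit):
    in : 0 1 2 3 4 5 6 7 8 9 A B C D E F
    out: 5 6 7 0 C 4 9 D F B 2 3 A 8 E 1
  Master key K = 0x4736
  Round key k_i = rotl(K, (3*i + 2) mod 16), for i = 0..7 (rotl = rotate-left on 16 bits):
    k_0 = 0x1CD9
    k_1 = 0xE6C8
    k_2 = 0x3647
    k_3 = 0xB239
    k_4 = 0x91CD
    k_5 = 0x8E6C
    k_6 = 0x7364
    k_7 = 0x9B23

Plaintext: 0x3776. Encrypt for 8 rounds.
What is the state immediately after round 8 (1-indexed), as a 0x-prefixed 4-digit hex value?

0x4C58

s_0 = plaintext = 0x3776
s_1 = Round(s_0, k_0) = 0x7616
s_2 = Round(s_1, k_1) = 0x16F8
s_3 = Round(s_2, k_2) = 0xF827
s_4 = Round(s_3, k_3) = 0x2796
s_5 = Round(s_4, k_4) = 0x9664
s_6 = Round(s_5, k_5) = 0x64C9
s_7 = Round(s_6, k_6) = 0xC94C
s_8 = Round(s_7, k_7) = 0x4C58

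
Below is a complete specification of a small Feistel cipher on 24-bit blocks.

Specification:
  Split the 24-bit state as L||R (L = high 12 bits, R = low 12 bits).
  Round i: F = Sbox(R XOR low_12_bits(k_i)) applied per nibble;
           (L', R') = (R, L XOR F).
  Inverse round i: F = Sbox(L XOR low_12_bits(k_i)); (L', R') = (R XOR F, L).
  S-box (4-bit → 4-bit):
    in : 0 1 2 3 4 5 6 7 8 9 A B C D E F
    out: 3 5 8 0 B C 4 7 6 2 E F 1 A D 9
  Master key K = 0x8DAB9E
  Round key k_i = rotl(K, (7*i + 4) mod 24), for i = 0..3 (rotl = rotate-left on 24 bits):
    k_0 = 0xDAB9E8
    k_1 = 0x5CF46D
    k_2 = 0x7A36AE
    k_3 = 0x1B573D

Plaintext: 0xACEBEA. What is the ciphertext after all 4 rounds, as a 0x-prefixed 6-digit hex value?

s_0 = plaintext = 0xACEBEA
s_1 = Round(s_0, k_0) = 0xBEA2F6
s_2 = Round(s_1, k_1) = 0x2F6FC5
s_3 = Round(s_2, k_2) = 0xFC50B9
s_4 = Round(s_3, k_3) = 0x0B98AE

0x0B98AE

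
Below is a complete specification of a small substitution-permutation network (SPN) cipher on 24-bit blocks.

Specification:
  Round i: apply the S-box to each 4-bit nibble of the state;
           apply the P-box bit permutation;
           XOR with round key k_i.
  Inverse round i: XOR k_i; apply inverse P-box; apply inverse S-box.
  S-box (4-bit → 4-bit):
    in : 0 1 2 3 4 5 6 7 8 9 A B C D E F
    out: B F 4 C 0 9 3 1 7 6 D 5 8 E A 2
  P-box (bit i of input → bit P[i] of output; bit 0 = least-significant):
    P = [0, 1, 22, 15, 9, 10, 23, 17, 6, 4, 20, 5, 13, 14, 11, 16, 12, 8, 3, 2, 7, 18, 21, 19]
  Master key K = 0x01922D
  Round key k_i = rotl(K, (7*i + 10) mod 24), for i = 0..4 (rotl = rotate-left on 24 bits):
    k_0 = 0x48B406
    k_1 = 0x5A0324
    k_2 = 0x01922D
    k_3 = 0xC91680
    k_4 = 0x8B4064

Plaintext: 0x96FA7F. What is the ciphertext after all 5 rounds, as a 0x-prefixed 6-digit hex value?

s_0 = plaintext = 0x96FA7F
s_1 = Round(s_0, k_0) = 0x7CE764
s_2 = Round(s_1, k_1) = 0x5B45E0
s_3 = Round(s_2, k_2) = 0x0B06C6
s_4 = Round(s_3, k_3) = 0xC6665B
s_5 = Round(s_4, k_4) = 0xC13335

0xC13335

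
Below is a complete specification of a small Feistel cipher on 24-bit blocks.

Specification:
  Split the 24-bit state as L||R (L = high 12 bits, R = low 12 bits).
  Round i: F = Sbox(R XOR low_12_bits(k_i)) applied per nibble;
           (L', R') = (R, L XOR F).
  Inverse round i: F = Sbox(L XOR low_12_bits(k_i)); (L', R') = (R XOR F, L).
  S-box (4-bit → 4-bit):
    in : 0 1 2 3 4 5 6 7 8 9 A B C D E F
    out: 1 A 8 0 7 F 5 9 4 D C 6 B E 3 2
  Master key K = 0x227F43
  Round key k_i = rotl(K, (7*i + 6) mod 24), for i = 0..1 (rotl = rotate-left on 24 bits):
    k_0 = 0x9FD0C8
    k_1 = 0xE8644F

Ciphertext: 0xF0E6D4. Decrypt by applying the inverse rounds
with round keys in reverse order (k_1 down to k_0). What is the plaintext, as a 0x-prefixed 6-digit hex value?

s_0 = ciphertext = 0xF0E6D4
s_1 = InvRound(s_0, k_1) = 0x0AEF0E
s_2 = InvRound(s_1, k_0) = 0xE5B0AE

0xE5B0AE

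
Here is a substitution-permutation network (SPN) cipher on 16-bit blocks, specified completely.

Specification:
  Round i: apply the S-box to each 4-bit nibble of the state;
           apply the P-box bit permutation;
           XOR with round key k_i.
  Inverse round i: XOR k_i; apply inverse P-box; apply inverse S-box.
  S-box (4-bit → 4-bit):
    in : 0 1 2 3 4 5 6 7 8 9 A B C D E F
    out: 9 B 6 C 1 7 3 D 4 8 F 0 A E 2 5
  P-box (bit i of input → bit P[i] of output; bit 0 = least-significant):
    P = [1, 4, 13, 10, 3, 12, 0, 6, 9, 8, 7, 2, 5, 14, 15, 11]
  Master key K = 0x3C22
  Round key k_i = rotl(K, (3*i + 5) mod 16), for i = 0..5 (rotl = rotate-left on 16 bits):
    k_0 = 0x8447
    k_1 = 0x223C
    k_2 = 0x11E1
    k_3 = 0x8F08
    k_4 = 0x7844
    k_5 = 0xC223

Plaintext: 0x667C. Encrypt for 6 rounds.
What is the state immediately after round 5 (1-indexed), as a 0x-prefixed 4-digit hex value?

0x9131

s_0 = plaintext = 0x667C
s_1 = Round(s_0, k_0) = 0xC33E
s_2 = Round(s_1, k_1) = 0x6AE9
s_3 = Round(s_2, k_2) = 0x4645
s_4 = Round(s_3, k_3) = 0xAC32
s_5 = Round(s_4, k_4) = 0x9131
s_6 = Round(s_5, k_5) = 0xCD74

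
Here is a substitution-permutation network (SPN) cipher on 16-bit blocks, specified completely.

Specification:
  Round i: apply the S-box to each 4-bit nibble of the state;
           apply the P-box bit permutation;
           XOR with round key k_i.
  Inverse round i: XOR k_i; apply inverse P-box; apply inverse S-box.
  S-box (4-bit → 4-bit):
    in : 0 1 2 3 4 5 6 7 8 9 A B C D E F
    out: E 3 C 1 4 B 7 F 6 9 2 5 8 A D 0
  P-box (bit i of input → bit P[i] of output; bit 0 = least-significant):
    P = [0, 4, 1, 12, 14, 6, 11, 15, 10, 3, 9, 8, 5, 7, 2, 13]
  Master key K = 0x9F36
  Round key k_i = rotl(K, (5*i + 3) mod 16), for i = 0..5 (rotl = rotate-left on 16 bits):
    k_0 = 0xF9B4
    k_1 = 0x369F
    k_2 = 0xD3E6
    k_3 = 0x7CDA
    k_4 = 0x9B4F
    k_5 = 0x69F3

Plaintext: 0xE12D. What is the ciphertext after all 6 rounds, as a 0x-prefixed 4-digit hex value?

0xBF98

s_0 = plaintext = 0xE12D
s_1 = Round(s_0, k_0) = 0x4588
s_2 = Round(s_1, k_1) = 0x3BC1
s_3 = Round(s_2, k_2) = 0x55D7
s_4 = Round(s_3, k_3) = 0xC921
s_5 = Round(s_4, k_4) = 0x365E
s_6 = Round(s_5, k_5) = 0xBF98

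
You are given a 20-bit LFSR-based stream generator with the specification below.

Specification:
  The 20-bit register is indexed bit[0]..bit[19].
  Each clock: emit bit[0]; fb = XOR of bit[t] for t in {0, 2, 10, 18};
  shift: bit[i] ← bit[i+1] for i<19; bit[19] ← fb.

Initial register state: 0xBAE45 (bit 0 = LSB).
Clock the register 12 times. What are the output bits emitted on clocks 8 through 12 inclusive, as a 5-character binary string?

reg_0 = 0xBAE45
clock 1: out=1, reg = 0xDD722
clock 2: out=0, reg = 0x6EB91
clock 3: out=1, reg = 0x375C8
clock 4: out=0, reg = 0x9BAE4
clock 5: out=0, reg = 0xCDD72
clock 6: out=0, reg = 0x66EB9
clock 7: out=1, reg = 0xB375C
clock 8: out=0, reg = 0x59BAE
clock 9: out=0, reg = 0x2CDD7
clock 10: out=1, reg = 0x966EB
clock 11: out=1, reg = 0x4B375
clock 12: out=1, reg = 0xA59BA

00111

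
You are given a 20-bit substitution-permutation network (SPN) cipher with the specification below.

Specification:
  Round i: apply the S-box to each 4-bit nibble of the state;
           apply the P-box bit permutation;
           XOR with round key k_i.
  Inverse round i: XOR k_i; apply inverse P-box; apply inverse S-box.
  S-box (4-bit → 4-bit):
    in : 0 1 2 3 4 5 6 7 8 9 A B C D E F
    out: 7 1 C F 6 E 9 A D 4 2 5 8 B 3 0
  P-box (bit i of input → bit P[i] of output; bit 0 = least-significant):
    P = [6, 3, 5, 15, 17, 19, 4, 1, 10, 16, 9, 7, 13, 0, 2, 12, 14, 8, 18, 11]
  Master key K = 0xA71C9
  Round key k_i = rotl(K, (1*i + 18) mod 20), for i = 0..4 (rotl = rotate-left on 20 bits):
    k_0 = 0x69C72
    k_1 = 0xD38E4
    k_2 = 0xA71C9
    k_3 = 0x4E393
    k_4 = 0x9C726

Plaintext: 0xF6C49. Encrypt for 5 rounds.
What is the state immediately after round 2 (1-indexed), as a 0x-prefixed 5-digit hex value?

0xDF947

s_0 = plaintext = 0xF6C49
s_1 = Round(s_0, k_0) = 0xEACC2
s_2 = Round(s_1, k_1) = 0xDF947
s_3 = Round(s_2, k_2) = 0x2BAD1
s_4 = Round(s_3, k_3) = 0xBCBD5
s_5 = Round(s_4, k_4) = 0x7110C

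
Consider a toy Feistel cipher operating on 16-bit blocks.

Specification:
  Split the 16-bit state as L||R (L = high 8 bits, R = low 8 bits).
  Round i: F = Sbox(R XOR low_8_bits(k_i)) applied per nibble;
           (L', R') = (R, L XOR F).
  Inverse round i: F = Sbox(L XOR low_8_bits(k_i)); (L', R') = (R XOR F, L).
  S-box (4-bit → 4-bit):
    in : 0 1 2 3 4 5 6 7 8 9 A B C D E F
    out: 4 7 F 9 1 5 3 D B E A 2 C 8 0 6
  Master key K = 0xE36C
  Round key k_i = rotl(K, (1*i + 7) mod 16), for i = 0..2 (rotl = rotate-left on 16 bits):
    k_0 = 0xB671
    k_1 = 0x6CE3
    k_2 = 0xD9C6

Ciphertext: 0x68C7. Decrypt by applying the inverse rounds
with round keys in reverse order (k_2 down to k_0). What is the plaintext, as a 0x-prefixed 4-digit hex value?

0xCCD9

s_0 = ciphertext = 0x68C7
s_1 = InvRound(s_0, k_2) = 0x6768
s_2 = InvRound(s_1, k_1) = 0xD967
s_3 = InvRound(s_2, k_0) = 0xCCD9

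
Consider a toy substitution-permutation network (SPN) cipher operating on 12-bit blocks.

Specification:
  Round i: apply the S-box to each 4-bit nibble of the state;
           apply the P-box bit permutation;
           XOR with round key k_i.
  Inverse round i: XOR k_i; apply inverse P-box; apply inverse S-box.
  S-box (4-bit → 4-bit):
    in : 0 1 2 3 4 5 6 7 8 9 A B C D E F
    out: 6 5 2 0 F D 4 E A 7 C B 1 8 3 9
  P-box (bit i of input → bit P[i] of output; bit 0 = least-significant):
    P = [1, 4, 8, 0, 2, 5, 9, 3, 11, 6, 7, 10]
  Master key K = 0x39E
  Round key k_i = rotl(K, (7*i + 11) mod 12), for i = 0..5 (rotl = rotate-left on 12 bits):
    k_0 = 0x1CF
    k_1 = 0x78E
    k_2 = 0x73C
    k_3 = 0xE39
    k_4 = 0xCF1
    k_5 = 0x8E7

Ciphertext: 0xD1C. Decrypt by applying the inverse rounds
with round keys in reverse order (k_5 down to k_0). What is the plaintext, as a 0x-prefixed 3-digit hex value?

0x855

s_0 = ciphertext = 0xD1C
s_1 = InvRound(s_0, k_5) = 0x784
s_2 = InvRound(s_1, k_4) = 0xE97
s_3 = InvRound(s_2, k_3) = 0x6BC
s_4 = InvRound(s_3, k_2) = 0x636
s_5 = InvRound(s_4, k_1) = 0x680
s_6 = InvRound(s_5, k_0) = 0x855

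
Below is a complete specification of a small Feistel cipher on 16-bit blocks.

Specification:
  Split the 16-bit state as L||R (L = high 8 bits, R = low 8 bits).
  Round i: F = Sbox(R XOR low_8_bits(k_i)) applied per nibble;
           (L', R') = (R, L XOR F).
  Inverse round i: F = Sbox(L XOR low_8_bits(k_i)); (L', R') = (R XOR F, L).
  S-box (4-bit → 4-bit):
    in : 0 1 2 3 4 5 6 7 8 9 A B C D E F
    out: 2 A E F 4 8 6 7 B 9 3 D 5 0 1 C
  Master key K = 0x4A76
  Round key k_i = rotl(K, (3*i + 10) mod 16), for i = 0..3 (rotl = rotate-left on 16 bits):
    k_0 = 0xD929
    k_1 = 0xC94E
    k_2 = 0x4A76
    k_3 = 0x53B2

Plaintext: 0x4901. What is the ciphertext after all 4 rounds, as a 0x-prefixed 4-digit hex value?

s_0 = plaintext = 0x4901
s_1 = Round(s_0, k_0) = 0x01A2
s_2 = Round(s_1, k_1) = 0xA214
s_3 = Round(s_2, k_2) = 0x14CC
s_4 = Round(s_3, k_3) = 0xCC65

0xCC65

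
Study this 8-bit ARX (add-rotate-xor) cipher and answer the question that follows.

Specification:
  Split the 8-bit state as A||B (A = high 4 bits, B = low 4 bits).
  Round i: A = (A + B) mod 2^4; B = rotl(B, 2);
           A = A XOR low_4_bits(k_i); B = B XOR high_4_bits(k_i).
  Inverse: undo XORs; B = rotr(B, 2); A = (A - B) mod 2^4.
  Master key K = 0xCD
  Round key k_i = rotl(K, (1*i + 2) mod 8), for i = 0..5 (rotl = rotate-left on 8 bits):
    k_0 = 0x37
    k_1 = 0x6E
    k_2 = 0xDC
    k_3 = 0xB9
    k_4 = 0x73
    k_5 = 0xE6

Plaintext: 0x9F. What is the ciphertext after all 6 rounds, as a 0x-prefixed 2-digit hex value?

0x2A

s_0 = plaintext = 0x9F
s_1 = Round(s_0, k_0) = 0xFC
s_2 = Round(s_1, k_1) = 0x55
s_3 = Round(s_2, k_2) = 0x68
s_4 = Round(s_3, k_3) = 0x79
s_5 = Round(s_4, k_4) = 0x31
s_6 = Round(s_5, k_5) = 0x2A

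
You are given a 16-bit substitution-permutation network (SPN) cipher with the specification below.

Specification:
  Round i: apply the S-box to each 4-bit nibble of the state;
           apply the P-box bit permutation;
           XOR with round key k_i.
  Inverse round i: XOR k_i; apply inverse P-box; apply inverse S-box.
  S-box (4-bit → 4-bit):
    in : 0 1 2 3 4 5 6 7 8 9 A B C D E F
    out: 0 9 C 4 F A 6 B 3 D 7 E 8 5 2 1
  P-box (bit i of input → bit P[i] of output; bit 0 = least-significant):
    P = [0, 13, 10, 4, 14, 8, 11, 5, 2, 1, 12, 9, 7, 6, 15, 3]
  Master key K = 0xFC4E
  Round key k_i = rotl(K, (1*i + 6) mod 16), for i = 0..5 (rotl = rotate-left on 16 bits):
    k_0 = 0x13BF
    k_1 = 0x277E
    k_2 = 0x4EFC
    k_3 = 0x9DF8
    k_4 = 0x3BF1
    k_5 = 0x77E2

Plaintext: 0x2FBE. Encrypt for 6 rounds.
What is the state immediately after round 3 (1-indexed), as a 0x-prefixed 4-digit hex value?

s_0 = plaintext = 0x2FBE
s_1 = Round(s_0, k_0) = 0xBA93
s_2 = Round(s_1, k_1) = 0xFB10
s_3 = Round(s_2, k_2) = 0x1C5E
s_4 = Round(s_3, k_3) = 0xBE50
s_5 = Round(s_4, k_4) = 0xBA9B
s_6 = Round(s_5, k_5) = 0x8B9C

0x1C5E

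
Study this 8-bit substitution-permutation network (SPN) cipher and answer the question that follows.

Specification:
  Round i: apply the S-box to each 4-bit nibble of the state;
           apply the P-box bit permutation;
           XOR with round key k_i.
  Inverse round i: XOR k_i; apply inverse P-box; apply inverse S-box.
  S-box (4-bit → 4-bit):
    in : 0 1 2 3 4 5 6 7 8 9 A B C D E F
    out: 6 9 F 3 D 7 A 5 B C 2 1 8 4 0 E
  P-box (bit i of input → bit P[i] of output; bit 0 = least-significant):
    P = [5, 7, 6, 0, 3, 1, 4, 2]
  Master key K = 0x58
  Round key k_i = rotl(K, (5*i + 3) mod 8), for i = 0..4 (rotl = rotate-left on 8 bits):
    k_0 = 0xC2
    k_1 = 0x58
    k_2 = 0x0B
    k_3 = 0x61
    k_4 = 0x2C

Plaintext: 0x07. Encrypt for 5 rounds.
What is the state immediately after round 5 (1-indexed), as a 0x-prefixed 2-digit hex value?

0xE4

s_0 = plaintext = 0x07
s_1 = Round(s_0, k_0) = 0xB0
s_2 = Round(s_1, k_1) = 0x90
s_3 = Round(s_2, k_2) = 0xDF
s_4 = Round(s_3, k_3) = 0xB0
s_5 = Round(s_4, k_4) = 0xE4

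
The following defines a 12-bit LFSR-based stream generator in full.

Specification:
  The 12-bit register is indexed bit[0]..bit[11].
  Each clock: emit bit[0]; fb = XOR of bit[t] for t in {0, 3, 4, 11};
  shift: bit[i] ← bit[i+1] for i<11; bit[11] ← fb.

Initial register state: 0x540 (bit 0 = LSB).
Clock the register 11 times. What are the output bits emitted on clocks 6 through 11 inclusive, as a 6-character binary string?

reg_0 = 0x540
clock 1: out=0, reg = 0x2A0
clock 2: out=0, reg = 0x150
clock 3: out=0, reg = 0x8A8
clock 4: out=0, reg = 0x454
clock 5: out=0, reg = 0xA2A
clock 6: out=0, reg = 0x515
clock 7: out=1, reg = 0x28A
clock 8: out=0, reg = 0x945
clock 9: out=1, reg = 0x4A2
clock 10: out=0, reg = 0x251
clock 11: out=1, reg = 0x128

010101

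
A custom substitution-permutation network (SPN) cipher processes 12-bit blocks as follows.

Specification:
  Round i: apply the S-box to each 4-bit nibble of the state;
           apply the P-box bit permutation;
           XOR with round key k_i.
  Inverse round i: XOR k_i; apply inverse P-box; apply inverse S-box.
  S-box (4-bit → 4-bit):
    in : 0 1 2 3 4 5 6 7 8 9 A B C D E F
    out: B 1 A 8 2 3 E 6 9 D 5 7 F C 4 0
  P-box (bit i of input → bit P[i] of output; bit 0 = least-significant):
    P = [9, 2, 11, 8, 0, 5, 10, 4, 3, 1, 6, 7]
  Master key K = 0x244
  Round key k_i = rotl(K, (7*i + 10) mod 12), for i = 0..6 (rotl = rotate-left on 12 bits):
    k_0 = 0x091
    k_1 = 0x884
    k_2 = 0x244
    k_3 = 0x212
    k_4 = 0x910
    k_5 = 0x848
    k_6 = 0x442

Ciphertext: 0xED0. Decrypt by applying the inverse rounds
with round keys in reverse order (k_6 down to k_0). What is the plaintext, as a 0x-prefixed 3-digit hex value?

0x8E5

s_0 = ciphertext = 0xED0
s_1 = InvRound(s_0, k_6) = 0x23A
s_2 = InvRound(s_1, k_5) = 0x72A
s_3 = InvRound(s_2, k_4) = 0x56A
s_4 = InvRound(s_3, k_3) = 0xA68
s_5 = InvRound(s_4, k_2) = 0x147
s_6 = InvRound(s_5, k_1) = 0x61D
s_7 = InvRound(s_6, k_0) = 0x8E5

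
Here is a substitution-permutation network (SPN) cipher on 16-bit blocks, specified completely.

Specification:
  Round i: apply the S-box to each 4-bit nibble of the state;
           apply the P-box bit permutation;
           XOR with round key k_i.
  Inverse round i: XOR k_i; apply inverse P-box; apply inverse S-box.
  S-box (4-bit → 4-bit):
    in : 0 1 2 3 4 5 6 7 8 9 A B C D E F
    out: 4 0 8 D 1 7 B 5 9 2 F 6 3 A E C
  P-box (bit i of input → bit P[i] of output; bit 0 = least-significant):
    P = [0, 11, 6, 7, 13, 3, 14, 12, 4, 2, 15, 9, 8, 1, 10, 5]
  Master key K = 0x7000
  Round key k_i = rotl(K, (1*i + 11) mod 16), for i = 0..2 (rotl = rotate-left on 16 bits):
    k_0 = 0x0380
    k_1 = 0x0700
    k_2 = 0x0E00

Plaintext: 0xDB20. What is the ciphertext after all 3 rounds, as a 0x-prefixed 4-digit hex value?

0x046E

s_0 = plaintext = 0xDB20
s_1 = Round(s_0, k_0) = 0x93E6
s_2 = Round(s_1, k_1) = 0xDD9B
s_3 = Round(s_2, k_2) = 0x046E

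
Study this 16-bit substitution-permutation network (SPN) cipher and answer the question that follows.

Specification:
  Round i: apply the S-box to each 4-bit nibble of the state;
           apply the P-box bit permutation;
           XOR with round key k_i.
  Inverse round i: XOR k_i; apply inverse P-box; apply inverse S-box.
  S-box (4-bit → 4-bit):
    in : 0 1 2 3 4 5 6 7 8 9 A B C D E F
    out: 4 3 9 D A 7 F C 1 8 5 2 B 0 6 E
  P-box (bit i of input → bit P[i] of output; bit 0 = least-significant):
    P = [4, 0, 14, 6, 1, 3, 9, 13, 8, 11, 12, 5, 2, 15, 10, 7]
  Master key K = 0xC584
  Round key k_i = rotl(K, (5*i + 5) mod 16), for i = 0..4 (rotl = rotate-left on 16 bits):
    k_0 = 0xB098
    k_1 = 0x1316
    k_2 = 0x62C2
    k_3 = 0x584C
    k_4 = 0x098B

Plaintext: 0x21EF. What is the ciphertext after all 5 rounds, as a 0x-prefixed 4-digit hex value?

0x8BD3

s_0 = plaintext = 0x21EF
s_1 = Round(s_0, k_0) = 0xFB55
s_2 = Round(s_1, k_1) = 0xDD8D
s_3 = Round(s_2, k_2) = 0x62C0
s_4 = Round(s_3, k_3) = 0xBDE2
s_5 = Round(s_4, k_4) = 0x8BD3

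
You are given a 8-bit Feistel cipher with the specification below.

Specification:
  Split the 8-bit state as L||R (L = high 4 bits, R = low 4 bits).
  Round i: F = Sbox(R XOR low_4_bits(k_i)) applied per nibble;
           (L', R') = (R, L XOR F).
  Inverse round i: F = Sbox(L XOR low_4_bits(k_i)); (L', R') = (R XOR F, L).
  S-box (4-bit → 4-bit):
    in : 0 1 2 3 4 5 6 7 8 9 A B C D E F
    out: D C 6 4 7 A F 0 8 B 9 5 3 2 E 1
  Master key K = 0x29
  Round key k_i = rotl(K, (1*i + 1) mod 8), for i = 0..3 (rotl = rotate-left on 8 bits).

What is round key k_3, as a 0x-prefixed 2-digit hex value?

0x92

K = 0x29
k_0 = rotl(K, (1*0+1) mod 8) = rotl(K, 1) = 0x52
k_1 = rotl(K, (1*1+1) mod 8) = rotl(K, 2) = 0xA4
k_2 = rotl(K, (1*2+1) mod 8) = rotl(K, 3) = 0x49
k_3 = rotl(K, (1*3+1) mod 8) = rotl(K, 4) = 0x92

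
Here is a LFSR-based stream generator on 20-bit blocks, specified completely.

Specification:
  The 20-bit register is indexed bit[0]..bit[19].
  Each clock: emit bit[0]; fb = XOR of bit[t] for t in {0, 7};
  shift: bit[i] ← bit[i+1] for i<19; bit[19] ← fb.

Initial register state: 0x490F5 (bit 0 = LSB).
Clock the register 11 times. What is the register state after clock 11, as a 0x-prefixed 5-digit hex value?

reg_0 = 0x490F5
clock 1: out=1, reg = 0x2487A
clock 2: out=0, reg = 0x1243D
clock 3: out=1, reg = 0x8921E
clock 4: out=0, reg = 0x4490F
clock 5: out=1, reg = 0xA2487
clock 6: out=1, reg = 0x51243
clock 7: out=1, reg = 0xA8921
clock 8: out=1, reg = 0xD4490
clock 9: out=0, reg = 0xEA248
clock 10: out=0, reg = 0x75124
clock 11: out=0, reg = 0x3A892

0x3A892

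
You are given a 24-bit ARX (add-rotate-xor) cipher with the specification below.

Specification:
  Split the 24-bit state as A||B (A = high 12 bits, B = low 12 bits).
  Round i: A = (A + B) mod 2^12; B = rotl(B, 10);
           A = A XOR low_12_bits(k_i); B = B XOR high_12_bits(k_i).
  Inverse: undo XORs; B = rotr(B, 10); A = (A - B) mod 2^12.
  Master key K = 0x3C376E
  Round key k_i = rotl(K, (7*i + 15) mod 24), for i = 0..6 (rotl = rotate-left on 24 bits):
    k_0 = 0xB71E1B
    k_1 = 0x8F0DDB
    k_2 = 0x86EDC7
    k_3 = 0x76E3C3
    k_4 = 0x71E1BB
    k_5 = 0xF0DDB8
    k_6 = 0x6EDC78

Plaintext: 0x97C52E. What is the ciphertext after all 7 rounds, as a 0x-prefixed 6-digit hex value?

s_0 = plaintext = 0x97C52E
s_1 = Round(s_0, k_0) = 0x0B123A
s_2 = Round(s_1, k_1) = 0xF3007E
s_3 = Round(s_2, k_2) = 0x269071
s_4 = Round(s_3, k_3) = 0x119372
s_5 = Round(s_4, k_4) = 0x530FC2
s_6 = Round(s_5, k_5) = 0x94A4FD
s_7 = Round(s_6, k_6) = 0x23F3D2

0x23F3D2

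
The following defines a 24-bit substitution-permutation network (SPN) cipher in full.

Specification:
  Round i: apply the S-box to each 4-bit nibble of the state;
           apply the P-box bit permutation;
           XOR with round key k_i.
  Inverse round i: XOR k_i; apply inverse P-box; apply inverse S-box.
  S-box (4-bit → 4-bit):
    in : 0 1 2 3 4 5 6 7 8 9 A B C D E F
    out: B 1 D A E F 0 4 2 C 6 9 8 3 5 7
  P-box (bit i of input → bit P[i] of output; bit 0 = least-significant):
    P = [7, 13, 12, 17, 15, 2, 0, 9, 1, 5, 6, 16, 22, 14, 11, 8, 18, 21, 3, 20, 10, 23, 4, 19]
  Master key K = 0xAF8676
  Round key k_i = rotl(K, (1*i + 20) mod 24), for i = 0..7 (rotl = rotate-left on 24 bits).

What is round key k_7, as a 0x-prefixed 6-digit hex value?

0x7C33B5

K = 0xAF8676
k_0 = rotl(K, (1*0+20) mod 24) = rotl(K, 20) = 0x6AF867
k_1 = rotl(K, (1*1+20) mod 24) = rotl(K, 21) = 0xD5F0CE
k_2 = rotl(K, (1*2+20) mod 24) = rotl(K, 22) = 0xABE19D
k_3 = rotl(K, (1*3+20) mod 24) = rotl(K, 23) = 0x57C33B
k_4 = rotl(K, (1*4+20) mod 24) = rotl(K, 0) = 0xAF8676
k_5 = rotl(K, (1*5+20) mod 24) = rotl(K, 1) = 0x5F0CED
k_6 = rotl(K, (1*6+20) mod 24) = rotl(K, 2) = 0xBE19DA
k_7 = rotl(K, (1*7+20) mod 24) = rotl(K, 3) = 0x7C33B5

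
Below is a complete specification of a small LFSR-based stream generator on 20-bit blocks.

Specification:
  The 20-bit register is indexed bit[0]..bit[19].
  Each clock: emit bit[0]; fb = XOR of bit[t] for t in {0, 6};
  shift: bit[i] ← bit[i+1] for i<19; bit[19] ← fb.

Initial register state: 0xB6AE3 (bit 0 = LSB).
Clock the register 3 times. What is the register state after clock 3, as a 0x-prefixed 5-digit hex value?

reg_0 = 0xB6AE3
clock 1: out=1, reg = 0x5B571
clock 2: out=1, reg = 0x2DAB8
clock 3: out=0, reg = 0x16D5C

0x16D5C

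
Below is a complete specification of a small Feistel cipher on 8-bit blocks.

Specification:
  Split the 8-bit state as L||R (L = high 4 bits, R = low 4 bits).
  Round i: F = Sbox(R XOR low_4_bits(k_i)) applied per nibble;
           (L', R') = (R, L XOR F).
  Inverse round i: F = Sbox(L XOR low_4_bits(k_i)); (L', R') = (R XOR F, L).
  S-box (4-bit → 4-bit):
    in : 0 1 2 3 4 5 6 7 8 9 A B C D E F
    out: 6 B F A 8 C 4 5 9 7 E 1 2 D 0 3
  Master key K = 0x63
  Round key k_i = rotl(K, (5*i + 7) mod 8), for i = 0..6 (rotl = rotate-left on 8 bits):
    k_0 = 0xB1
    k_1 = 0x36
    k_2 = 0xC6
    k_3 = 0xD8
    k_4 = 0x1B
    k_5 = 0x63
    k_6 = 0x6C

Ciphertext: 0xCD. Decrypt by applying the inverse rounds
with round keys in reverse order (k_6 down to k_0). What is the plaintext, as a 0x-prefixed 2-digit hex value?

s_0 = ciphertext = 0xCD
s_1 = InvRound(s_0, k_6) = 0xBC
s_2 = InvRound(s_1, k_5) = 0x5B
s_3 = InvRound(s_2, k_4) = 0xB5
s_4 = InvRound(s_3, k_3) = 0xFB
s_5 = InvRound(s_4, k_2) = 0xCF
s_6 = InvRound(s_5, k_1) = 0x1C
s_7 = InvRound(s_6, k_0) = 0xA1

0xA1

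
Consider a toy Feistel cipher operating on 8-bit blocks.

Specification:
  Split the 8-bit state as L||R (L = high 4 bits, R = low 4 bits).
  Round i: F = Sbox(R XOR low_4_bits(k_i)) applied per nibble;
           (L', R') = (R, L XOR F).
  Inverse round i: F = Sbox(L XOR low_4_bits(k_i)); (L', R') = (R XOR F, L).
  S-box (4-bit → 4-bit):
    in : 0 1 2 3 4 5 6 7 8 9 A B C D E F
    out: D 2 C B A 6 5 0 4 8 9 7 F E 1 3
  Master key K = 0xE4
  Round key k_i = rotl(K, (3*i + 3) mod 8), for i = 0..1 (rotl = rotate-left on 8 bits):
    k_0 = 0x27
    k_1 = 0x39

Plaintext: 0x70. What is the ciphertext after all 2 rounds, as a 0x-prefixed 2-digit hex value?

0x71

s_0 = plaintext = 0x70
s_1 = Round(s_0, k_0) = 0x07
s_2 = Round(s_1, k_1) = 0x71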